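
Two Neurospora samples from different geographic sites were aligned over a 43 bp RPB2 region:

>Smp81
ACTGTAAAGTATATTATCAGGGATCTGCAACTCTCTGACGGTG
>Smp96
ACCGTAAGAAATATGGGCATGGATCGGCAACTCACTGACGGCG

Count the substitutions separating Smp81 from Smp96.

Differing sites — 3:T/C; 8:A/G; 9:G/A; 10:T/A; 15:T/G; 16:A/G; 17:T/G; 20:G/T; 26:T/G; 34:T/A; 42:T/C.
That gives 11 mismatches out of 43 aligned sites, so the Hamming distance is 11.

11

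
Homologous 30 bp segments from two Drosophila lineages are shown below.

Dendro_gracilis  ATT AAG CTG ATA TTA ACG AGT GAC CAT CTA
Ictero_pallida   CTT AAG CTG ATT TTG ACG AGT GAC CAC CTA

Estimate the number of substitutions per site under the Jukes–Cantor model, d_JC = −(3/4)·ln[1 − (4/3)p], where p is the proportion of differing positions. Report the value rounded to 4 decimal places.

0.1468

Differing sites — 1:A/C; 12:A/T; 15:A/G; 27:T/C.
p = 4/30 = 0.133333.
d = −0.75 · ln(1 − (4/3)·0.133333) = −0.75 · ln(0.822223) = −0.75 · (-0.195744) = 0.1468.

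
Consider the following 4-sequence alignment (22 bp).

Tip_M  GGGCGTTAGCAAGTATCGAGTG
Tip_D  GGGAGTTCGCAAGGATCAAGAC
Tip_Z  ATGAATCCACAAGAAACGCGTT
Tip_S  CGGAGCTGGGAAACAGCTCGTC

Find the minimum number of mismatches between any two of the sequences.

Pairwise Hamming distances:
  Tip_M vs Tip_D: 6
  Tip_M vs Tip_Z: 11
  Tip_M vs Tip_S: 11
  Tip_D vs Tip_Z: 11
  Tip_D vs Tip_S: 10
  Tip_Z vs Tip_S: 13
The smallest is 6, between Tip_M and Tip_D.

6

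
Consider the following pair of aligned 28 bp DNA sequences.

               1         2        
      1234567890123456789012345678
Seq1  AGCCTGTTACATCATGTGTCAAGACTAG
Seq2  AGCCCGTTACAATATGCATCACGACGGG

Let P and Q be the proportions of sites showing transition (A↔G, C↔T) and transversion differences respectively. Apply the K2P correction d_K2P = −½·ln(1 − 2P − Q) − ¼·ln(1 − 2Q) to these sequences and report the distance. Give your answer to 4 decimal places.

0.3724

The sequences differ at positions 5 (T/C, transition), 12 (T/A, transversion), 13 (C/T, transition), 17 (T/C, transition), 18 (G/A, transition), 22 (A/C, transversion), 26 (T/G, transversion), 27 (A/G, transition).
Of the 8 differences, 5 transitions and 3 transversions over 28 sites: P = 5/28 = 0.178571, Q = 3/28 = 0.107143.
d = −0.5·ln(0.535715) − 0.25·ln(0.785714) = −0.5·(-0.624153) − 0.25·(-0.241162) = 0.3724.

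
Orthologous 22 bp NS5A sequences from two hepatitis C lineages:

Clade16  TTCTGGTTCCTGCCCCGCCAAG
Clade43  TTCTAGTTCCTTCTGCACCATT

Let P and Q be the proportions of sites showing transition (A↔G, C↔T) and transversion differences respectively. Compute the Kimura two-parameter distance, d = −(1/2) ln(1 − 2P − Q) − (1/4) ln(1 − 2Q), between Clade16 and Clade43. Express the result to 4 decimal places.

The sequences differ at positions 5 (G/A, transition), 12 (G/T, transversion), 14 (C/T, transition), 15 (C/G, transversion), 17 (G/A, transition), 21 (A/T, transversion), 22 (G/T, transversion).
Of the 7 differences, 3 transitions and 4 transversions over 22 sites: P = 3/22 = 0.136364, Q = 4/22 = 0.181818.
d = −0.5·ln(0.545454) − 0.25·ln(0.636364) = −0.5·(-0.606137) − 0.25·(-0.451985) = 0.4161.

0.4161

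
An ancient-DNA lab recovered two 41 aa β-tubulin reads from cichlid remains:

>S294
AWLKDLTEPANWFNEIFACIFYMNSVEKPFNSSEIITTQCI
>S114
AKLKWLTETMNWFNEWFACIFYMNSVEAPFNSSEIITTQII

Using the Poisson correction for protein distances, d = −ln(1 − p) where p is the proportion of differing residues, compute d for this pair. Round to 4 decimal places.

0.1872

Differing sites — 2:W/K; 5:D/W; 9:P/T; 10:A/M; 16:I/W; 28:K/A; 40:C/I.
p = 7/41 = 0.170732.
d = −ln(1 − 0.170732) = −ln(0.829268) = 0.1872.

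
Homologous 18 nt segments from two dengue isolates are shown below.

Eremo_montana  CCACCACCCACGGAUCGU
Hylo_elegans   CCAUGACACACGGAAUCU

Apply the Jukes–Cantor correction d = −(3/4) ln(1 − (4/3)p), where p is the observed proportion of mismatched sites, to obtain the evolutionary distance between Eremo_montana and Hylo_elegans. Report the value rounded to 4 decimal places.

Mismatches occur at site 4 (C↔U), site 5 (C↔G), site 8 (C↔A), site 15 (U↔A), site 16 (C↔U), site 17 (G↔C).
p = 6/18 = 0.333333.
d = −0.75 · ln(1 − (4/3)·0.333333) = −0.75 · ln(0.555556) = −0.75 · (-0.587786) = 0.4408.

0.4408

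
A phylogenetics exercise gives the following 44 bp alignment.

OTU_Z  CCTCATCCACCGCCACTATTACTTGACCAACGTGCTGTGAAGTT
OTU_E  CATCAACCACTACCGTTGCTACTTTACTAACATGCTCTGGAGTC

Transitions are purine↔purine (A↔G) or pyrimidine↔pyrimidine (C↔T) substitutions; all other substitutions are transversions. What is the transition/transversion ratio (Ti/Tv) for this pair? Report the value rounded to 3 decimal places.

2.500

Mismatches occur at site 2 (C↔A, transversion), site 6 (T↔A, transversion), site 11 (C↔T, transition), site 12 (G↔A, transition), site 15 (A↔G, transition), site 16 (C↔T, transition), site 18 (A↔G, transition), site 19 (T↔C, transition), site 25 (G↔T, transversion), site 28 (C↔T, transition), site 32 (G↔A, transition), site 37 (G↔C, transversion), site 40 (A↔G, transition), site 44 (T↔C, transition).
Of the 14 differences, 10 transitions and 4 transversions, so Ti/Tv = 10/4 = 2.500.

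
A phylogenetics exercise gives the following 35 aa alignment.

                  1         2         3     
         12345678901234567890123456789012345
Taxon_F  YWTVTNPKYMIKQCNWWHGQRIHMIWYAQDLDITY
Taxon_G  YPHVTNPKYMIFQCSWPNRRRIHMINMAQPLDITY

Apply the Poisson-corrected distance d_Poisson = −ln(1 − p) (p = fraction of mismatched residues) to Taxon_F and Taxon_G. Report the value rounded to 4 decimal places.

The sequences differ at positions 2 (W/P), 3 (T/H), 12 (K/F), 15 (N/S), 17 (W/P), 18 (H/N), 19 (G/R), 20 (Q/R), 26 (W/N), 27 (Y/M), 30 (D/P).
p = 11/35 = 0.314286.
d = −ln(1 − 0.314286) = −ln(0.685714) = 0.3773.

0.3773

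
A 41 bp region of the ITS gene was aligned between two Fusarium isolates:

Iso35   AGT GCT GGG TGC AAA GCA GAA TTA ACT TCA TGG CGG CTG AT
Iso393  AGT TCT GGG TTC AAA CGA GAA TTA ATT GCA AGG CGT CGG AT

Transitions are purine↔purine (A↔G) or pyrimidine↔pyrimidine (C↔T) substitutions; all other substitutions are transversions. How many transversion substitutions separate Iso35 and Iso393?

Differing sites — 4:G/T (Tv); 11:G/T (Tv); 16:G/C (Tv); 17:C/G (Tv); 26:C/T (Ti); 28:T/G (Tv); 31:T/A (Tv); 36:G/T (Tv); 38:T/G (Tv).
Of the 9 differences, 1 transition and 8 transversions, so the answer is 8.

8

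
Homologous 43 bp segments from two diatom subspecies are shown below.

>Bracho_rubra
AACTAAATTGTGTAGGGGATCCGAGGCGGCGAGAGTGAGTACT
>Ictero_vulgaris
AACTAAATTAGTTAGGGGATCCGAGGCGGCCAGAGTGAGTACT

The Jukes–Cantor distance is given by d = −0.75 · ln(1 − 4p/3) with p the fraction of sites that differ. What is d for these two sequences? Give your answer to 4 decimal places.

0.0993

Mismatches occur at site 10 (G/A), site 11 (T/G), site 12 (G/T), site 31 (G/C).
p = 4/43 = 0.093023.
d = −0.75 · ln(1 − (4/3)·0.093023) = −0.75 · ln(0.875969) = −0.75 · (-0.132425) = 0.0993.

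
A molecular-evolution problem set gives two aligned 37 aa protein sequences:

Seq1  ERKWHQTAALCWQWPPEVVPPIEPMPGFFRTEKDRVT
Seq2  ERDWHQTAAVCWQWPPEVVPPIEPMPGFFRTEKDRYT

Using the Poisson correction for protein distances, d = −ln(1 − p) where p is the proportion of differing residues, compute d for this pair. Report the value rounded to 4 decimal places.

0.0846

The sequences differ at positions 3 (K/D), 10 (L/V), 36 (V/Y).
p = 3/37 = 0.081081.
d = −ln(1 − 0.081081) = −ln(0.918919) = 0.0846.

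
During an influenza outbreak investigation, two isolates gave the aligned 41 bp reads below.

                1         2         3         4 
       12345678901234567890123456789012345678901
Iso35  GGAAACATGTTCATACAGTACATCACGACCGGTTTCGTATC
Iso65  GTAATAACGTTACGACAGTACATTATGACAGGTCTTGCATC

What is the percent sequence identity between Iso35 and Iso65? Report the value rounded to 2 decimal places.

Differing sites — 2:G/T; 5:A/T; 6:C/A; 8:T/C; 12:C/A; 13:A/C; 14:T/G; 24:C/T; 26:C/T; 30:C/A; 34:T/C; 36:C/T; 38:T/C.
28 of the 41 sites match, so the percent identity is 28/41 × 100 = 68.29%.

68.29%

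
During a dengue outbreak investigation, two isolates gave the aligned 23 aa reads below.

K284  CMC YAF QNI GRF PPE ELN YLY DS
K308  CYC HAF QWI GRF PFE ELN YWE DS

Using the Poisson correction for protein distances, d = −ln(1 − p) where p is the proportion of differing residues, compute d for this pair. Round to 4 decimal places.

0.3023

Mismatches occur at site 2 (M/Y), site 4 (Y/H), site 8 (N/W), site 14 (P/F), site 20 (L/W), site 21 (Y/E).
p = 6/23 = 0.260870.
d = −ln(1 − 0.260870) = −ln(0.739130) = 0.3023.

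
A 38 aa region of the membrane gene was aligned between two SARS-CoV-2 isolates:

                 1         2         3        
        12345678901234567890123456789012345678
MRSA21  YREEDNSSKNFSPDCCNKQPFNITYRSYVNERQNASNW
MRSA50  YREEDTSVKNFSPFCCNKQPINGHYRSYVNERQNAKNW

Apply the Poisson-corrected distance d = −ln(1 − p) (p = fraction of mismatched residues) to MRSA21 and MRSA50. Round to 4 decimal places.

0.2036

Mismatches occur at site 6 (N→T), site 8 (S→V), site 14 (D→F), site 21 (F→I), site 23 (I→G), site 24 (T→H), site 36 (S→K).
p = 7/38 = 0.184211.
d = −ln(1 − 0.184211) = −ln(0.815789) = 0.2036.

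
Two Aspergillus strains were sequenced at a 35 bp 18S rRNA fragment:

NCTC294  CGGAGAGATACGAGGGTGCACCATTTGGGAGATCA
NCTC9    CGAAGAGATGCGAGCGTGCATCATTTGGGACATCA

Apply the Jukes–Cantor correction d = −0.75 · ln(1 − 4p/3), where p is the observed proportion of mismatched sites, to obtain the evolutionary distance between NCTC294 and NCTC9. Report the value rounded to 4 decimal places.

Differing sites — 3:G/A; 10:A/G; 15:G/C; 21:C/T; 31:G/C.
p = 5/35 = 0.142857.
d = −0.75 · ln(1 − (4/3)·0.142857) = −0.75 · ln(0.809524) = −0.75 · (-0.211309) = 0.1585.

0.1585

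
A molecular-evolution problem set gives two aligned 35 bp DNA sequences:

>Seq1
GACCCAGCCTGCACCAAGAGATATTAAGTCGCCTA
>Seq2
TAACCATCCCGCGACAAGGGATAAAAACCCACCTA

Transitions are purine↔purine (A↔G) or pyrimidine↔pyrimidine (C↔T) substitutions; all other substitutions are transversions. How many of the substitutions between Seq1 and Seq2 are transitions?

5

Differing sites — 1:G/T (Tv); 3:C/A (Tv); 7:G/T (Tv); 10:T/C (Ti); 13:A/G (Ti); 14:C/A (Tv); 19:A/G (Ti); 24:T/A (Tv); 25:T/A (Tv); 28:G/C (Tv); 29:T/C (Ti); 31:G/A (Ti).
Of the 12 differences, 5 transitions and 7 transversions, so the answer is 5.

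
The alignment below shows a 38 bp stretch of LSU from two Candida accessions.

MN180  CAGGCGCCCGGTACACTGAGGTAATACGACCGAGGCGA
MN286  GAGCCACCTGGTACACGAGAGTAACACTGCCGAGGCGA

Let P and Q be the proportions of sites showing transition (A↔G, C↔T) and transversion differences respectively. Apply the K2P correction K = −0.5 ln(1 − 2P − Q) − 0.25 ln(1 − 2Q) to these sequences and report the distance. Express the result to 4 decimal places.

The sequences differ at positions 1 (C/G, transversion), 4 (G/C, transversion), 6 (G/A, transition), 9 (C/T, transition), 17 (T/G, transversion), 18 (G/A, transition), 19 (A/G, transition), 20 (G/A, transition), 25 (T/C, transition), 28 (G/T, transversion), 29 (A/G, transition).
Of the 11 differences, 7 transitions and 4 transversions over 38 sites: P = 7/38 = 0.184211, Q = 4/38 = 0.105263.
d = −0.5·ln(0.526315) − 0.25·ln(0.789474) = −0.5·(-0.641855) − 0.25·(-0.236388) = 0.3800.

0.3800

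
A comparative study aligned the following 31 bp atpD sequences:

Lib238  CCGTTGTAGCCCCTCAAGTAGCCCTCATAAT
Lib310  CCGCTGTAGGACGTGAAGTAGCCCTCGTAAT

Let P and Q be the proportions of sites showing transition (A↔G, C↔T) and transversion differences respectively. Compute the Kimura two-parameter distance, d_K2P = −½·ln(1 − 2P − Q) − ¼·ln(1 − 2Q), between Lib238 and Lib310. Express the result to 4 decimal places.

0.2239

Mismatches occur at site 4 (T↔C, transition), site 10 (C↔G, transversion), site 11 (C↔A, transversion), site 13 (C↔G, transversion), site 15 (C↔G, transversion), site 27 (A↔G, transition).
Of the 6 differences, 2 transitions and 4 transversions over 31 sites: P = 2/31 = 0.064516, Q = 4/31 = 0.129032.
d = −0.5·ln(0.741936) − 0.25·ln(0.741936) = −0.5·(-0.298492) − 0.25·(-0.298492) = 0.2239.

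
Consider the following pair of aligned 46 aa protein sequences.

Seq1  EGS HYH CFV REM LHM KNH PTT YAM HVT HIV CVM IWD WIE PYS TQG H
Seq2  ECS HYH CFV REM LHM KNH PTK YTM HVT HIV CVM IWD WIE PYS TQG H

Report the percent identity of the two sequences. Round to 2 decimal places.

93.48%

Mismatches occur at site 2 (G↔C), site 21 (T↔K), site 23 (A↔T).
43 of the 46 sites match, so the percent identity is 43/46 × 100 = 93.48%.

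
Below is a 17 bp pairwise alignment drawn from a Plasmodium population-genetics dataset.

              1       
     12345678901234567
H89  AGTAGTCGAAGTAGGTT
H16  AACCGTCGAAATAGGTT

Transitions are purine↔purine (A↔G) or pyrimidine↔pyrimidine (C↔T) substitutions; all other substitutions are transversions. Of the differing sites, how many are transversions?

The sequences differ at positions 2 (G/A, transition), 3 (T/C, transition), 4 (A/C, transversion), 11 (G/A, transition).
Of the 4 differences, 3 transitions and 1 transversion, so the answer is 1.

1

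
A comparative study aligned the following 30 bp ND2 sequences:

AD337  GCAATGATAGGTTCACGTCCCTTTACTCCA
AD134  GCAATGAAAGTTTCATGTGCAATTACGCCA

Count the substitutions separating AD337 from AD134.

7

Mismatches occur at site 8 (T↔A), site 11 (G↔T), site 16 (C↔T), site 19 (C↔G), site 21 (C↔A), site 22 (T↔A), site 27 (T↔G).
That gives 7 mismatches out of 30 aligned sites, so the Hamming distance is 7.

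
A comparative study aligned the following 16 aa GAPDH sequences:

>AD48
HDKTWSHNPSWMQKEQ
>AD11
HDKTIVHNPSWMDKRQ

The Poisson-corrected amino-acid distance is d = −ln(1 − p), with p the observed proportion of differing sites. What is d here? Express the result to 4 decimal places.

The sequences differ at positions 5 (W/I), 6 (S/V), 13 (Q/D), 15 (E/R).
p = 4/16 = 0.250000.
d = −ln(1 − 0.250000) = −ln(0.750000) = 0.2877.

0.2877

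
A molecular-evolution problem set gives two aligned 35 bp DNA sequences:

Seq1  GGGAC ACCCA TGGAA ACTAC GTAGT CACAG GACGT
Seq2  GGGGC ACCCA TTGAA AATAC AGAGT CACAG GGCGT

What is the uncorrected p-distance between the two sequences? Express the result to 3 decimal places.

The sequences differ at positions 4 (A/G), 12 (G/T), 17 (C/A), 21 (G/A), 22 (T/G), 32 (A/G).
There are 6 differences over 35 sites, so p = 6/35 = 0.171.

0.171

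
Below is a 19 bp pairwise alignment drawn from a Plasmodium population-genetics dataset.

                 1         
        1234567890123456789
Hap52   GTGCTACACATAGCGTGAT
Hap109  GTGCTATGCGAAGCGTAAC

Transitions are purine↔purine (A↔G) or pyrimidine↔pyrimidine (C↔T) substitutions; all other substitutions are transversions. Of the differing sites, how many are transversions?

Mismatches occur at site 7 (C↔T, transition), site 8 (A↔G, transition), site 10 (A↔G, transition), site 11 (T↔A, transversion), site 17 (G↔A, transition), site 19 (T↔C, transition).
Of the 6 differences, 5 transitions and 1 transversion, so the answer is 1.

1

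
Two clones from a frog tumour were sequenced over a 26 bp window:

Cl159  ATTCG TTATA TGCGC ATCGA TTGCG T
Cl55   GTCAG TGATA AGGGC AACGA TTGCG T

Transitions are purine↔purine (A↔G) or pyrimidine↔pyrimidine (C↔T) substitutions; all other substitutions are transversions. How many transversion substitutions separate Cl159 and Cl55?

5

Mismatches occur at site 1 (A↔G, transition), site 3 (T↔C, transition), site 4 (C↔A, transversion), site 7 (T↔G, transversion), site 11 (T↔A, transversion), site 13 (C↔G, transversion), site 17 (T↔A, transversion).
Of the 7 differences, 2 transitions and 5 transversions, so the answer is 5.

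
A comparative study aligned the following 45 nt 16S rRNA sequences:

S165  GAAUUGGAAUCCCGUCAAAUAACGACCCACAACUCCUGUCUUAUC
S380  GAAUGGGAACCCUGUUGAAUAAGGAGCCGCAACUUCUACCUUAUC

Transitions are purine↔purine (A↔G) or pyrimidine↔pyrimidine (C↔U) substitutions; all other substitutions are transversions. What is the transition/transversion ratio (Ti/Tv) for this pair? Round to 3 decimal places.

2.667

Differing sites — 5:U/G (Tv); 10:U/C (Ti); 13:C/U (Ti); 16:C/U (Ti); 17:A/G (Ti); 23:C/G (Tv); 26:C/G (Tv); 29:A/G (Ti); 35:C/U (Ti); 38:G/A (Ti); 39:U/C (Ti).
Of the 11 differences, 8 transitions and 3 transversions, so Ti/Tv = 8/3 = 2.667.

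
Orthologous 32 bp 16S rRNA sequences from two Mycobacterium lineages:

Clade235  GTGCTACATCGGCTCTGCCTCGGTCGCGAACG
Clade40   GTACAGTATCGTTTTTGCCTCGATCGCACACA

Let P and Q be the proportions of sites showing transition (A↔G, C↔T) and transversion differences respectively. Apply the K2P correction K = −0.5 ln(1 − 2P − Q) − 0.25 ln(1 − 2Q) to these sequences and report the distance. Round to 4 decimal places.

Mismatches occur at site 3 (G/A, transition), site 5 (T/A, transversion), site 6 (A/G, transition), site 7 (C/T, transition), site 12 (G/T, transversion), site 13 (C/T, transition), site 15 (C/T, transition), site 23 (G/A, transition), site 28 (G/A, transition), site 29 (A/C, transversion), site 32 (G/A, transition).
Of the 11 differences, 8 transitions and 3 transversions over 32 sites: P = 8/32 = 0.250000, Q = 3/32 = 0.093750.
d = −0.5·ln(0.406250) − 0.25·ln(0.812500) = −0.5·(-0.900787) − 0.25·(-0.207639) = 0.5023.

0.5023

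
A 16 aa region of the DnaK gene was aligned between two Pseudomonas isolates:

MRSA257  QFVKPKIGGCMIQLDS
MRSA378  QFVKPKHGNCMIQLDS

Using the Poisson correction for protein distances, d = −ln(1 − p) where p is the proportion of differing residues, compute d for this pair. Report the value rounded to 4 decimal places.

Mismatches occur at site 7 (I↔H), site 9 (G↔N).
p = 2/16 = 0.125000.
d = −ln(1 − 0.125000) = −ln(0.875000) = 0.1335.

0.1335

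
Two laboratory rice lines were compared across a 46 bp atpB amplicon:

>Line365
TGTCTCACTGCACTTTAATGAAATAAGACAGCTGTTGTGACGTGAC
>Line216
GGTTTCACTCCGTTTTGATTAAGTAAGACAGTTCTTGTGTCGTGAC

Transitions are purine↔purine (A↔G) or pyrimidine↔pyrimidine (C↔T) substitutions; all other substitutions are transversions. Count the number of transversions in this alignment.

5

Differing sites — 1:T/G (Tv); 4:C/T (Ti); 10:G/C (Tv); 12:A/G (Ti); 13:C/T (Ti); 17:A/G (Ti); 20:G/T (Tv); 23:A/G (Ti); 32:C/T (Ti); 34:G/C (Tv); 40:A/T (Tv).
Of the 11 differences, 6 transitions and 5 transversions, so the answer is 5.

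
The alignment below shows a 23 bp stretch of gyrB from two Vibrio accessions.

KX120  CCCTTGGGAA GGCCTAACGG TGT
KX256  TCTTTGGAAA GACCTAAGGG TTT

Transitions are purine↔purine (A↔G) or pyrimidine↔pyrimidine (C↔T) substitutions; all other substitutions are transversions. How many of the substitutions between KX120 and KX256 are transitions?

4

Mismatches occur at site 1 (C/T, transition), site 3 (C/T, transition), site 8 (G/A, transition), site 12 (G/A, transition), site 18 (C/G, transversion), site 22 (G/T, transversion).
Of the 6 differences, 4 transitions and 2 transversions, so the answer is 4.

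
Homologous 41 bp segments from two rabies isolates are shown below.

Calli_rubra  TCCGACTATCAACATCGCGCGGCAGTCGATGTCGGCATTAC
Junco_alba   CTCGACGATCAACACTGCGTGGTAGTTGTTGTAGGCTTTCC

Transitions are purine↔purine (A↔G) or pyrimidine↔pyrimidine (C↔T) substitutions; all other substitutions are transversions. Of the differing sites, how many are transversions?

Mismatches occur at site 1 (T/C, transition), site 2 (C/T, transition), site 7 (T/G, transversion), site 15 (T/C, transition), site 16 (C/T, transition), site 20 (C/T, transition), site 23 (C/T, transition), site 27 (C/T, transition), site 29 (A/T, transversion), site 33 (C/A, transversion), site 37 (A/T, transversion), site 40 (A/C, transversion).
Of the 12 differences, 7 transitions and 5 transversions, so the answer is 5.

5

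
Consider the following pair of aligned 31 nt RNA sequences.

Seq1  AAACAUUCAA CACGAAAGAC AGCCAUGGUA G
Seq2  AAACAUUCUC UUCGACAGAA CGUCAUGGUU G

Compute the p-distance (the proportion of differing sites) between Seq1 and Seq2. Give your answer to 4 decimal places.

The sequences differ at positions 9 (A/U), 10 (A/C), 11 (C/U), 12 (A/U), 16 (A/C), 20 (C/A), 21 (A/C), 23 (C/U), 30 (A/U).
There are 9 differences over 31 sites, so p = 9/31 = 0.2903.

0.2903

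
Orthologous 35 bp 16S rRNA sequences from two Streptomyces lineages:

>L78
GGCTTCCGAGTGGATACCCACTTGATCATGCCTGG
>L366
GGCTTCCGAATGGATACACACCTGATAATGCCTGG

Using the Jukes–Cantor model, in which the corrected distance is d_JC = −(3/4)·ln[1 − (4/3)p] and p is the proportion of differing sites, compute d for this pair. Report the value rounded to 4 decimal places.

0.1240

The sequences differ at positions 10 (G/A), 18 (C/A), 22 (T/C), 27 (C/A).
p = 4/35 = 0.114286.
d = −0.75 · ln(1 − (4/3)·0.114286) = −0.75 · ln(0.847619) = −0.75 · (-0.165324) = 0.1240.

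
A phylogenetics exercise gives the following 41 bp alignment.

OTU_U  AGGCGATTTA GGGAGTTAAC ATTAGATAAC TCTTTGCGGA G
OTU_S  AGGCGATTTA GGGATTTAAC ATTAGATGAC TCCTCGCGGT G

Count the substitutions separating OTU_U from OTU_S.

5

The sequences differ at positions 15 (G/T), 28 (A/G), 33 (T/C), 35 (T/C), 40 (A/T).
That gives 5 mismatches out of 41 aligned sites, so the Hamming distance is 5.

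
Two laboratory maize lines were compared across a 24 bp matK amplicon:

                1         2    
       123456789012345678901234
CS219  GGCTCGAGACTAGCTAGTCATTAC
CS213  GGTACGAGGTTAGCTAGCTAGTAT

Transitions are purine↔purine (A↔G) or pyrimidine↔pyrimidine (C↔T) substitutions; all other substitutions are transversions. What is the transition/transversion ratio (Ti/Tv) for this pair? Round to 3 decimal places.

3.000

Differing sites — 3:C/T (Ti); 4:T/A (Tv); 9:A/G (Ti); 10:C/T (Ti); 18:T/C (Ti); 19:C/T (Ti); 21:T/G (Tv); 24:C/T (Ti).
Of the 8 differences, 6 transitions and 2 transversions, so Ti/Tv = 6/2 = 3.000.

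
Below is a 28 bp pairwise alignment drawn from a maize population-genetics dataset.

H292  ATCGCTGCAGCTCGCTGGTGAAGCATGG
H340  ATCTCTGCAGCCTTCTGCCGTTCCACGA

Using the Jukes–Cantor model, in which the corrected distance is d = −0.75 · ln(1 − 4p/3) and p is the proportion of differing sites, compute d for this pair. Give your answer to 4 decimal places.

0.5565

The sequences differ at positions 4 (G/T), 12 (T/C), 13 (C/T), 14 (G/T), 18 (G/C), 19 (T/C), 21 (A/T), 22 (A/T), 23 (G/C), 26 (T/C), 28 (G/A).
p = 11/28 = 0.392857.
d = −0.75 · ln(1 − (4/3)·0.392857) = −0.75 · ln(0.476191) = −0.75 · (-0.741936) = 0.5565.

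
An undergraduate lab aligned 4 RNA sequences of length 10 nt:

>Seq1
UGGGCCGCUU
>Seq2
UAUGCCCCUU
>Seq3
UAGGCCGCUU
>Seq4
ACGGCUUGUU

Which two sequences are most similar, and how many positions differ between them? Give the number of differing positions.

Pairwise Hamming distances:
  Seq1 vs Seq2: 3
  Seq1 vs Seq3: 1
  Seq1 vs Seq4: 5
  Seq2 vs Seq3: 2
  Seq2 vs Seq4: 6
  Seq3 vs Seq4: 5
The smallest is 1, between Seq1 and Seq3.

1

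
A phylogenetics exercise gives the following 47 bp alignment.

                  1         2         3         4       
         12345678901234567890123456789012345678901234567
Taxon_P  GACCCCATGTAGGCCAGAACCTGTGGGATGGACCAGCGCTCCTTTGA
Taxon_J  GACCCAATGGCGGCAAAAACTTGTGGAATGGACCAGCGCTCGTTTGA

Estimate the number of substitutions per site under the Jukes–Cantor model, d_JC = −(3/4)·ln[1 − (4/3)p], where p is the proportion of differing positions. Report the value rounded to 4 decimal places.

The sequences differ at positions 6 (C/A), 10 (T/G), 11 (A/C), 15 (C/A), 17 (G/A), 21 (C/T), 27 (G/A), 42 (C/G).
p = 8/47 = 0.170213.
d = −0.75 · ln(1 − (4/3)·0.170213) = −0.75 · ln(0.773049) = −0.75 · (-0.257413) = 0.1931.

0.1931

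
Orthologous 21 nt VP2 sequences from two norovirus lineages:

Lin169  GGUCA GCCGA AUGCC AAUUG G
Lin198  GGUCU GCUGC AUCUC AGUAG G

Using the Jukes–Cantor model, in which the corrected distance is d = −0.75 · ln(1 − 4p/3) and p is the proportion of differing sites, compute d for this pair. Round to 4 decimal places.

Differing sites — 5:A/U; 8:C/U; 10:A/C; 13:G/C; 14:C/U; 17:A/G; 19:U/A.
p = 7/21 = 0.333333.
d = −0.75 · ln(1 − (4/3)·0.333333) = −0.75 · ln(0.555556) = −0.75 · (-0.587786) = 0.4408.

0.4408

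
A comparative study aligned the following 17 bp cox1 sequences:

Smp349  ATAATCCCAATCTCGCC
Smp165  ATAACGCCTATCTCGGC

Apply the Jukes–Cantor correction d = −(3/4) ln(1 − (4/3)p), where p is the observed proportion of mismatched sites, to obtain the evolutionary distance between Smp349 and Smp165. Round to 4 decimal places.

Differing sites — 5:T/C; 6:C/G; 9:A/T; 16:C/G.
p = 4/17 = 0.235294.
d = −0.75 · ln(1 − (4/3)·0.235294) = −0.75 · ln(0.686275) = −0.75 · (-0.376477) = 0.2824.

0.2824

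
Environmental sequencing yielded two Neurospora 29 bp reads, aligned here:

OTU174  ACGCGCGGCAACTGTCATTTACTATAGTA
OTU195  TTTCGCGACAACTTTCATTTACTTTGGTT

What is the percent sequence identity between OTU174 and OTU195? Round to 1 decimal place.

The sequences differ at positions 1 (A/T), 2 (C/T), 3 (G/T), 8 (G/A), 14 (G/T), 24 (A/T), 26 (A/G), 29 (A/T).
21 of the 29 sites match, so the percent identity is 21/29 × 100 = 72.4%.

72.4%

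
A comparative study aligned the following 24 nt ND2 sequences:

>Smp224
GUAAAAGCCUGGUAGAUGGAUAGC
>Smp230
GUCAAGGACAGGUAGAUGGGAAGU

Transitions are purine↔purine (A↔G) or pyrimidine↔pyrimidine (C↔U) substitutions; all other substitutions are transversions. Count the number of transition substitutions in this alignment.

Differing sites — 3:A/C (Tv); 6:A/G (Ti); 8:C/A (Tv); 10:U/A (Tv); 20:A/G (Ti); 21:U/A (Tv); 24:C/U (Ti).
Of the 7 differences, 3 transitions and 4 transversions, so the answer is 3.

3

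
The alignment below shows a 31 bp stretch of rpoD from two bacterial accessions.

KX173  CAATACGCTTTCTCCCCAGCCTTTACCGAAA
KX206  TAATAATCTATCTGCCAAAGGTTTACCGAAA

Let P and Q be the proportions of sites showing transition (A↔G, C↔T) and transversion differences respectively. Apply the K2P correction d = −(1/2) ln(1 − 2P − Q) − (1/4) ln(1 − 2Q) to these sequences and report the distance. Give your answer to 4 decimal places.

0.3693

Mismatches occur at site 1 (C→T, transition), site 6 (C→A, transversion), site 7 (G→T, transversion), site 10 (T→A, transversion), site 14 (C→G, transversion), site 17 (C→A, transversion), site 19 (G→A, transition), site 20 (C→G, transversion), site 21 (C→G, transversion).
Of the 9 differences, 2 transitions and 7 transversions over 31 sites: P = 2/31 = 0.064516, Q = 7/31 = 0.225806.
d = −0.5·ln(0.645162) − 0.25·ln(0.548388) = −0.5·(-0.438254) − 0.25·(-0.600772) = 0.3693.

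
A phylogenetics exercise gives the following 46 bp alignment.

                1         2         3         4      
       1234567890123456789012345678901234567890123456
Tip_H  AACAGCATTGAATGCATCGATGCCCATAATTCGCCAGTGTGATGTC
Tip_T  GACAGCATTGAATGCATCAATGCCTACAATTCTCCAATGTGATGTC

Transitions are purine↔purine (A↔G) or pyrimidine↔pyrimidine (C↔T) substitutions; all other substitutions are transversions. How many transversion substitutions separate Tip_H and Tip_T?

The sequences differ at positions 1 (A/G, transition), 19 (G/A, transition), 25 (C/T, transition), 27 (T/C, transition), 33 (G/T, transversion), 37 (G/A, transition).
Of the 6 differences, 5 transitions and 1 transversion, so the answer is 1.

1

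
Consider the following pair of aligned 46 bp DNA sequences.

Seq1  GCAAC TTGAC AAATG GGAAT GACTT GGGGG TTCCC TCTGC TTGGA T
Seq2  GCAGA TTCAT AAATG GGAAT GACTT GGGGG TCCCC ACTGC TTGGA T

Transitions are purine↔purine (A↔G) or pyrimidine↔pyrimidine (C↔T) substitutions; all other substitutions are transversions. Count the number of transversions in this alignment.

Mismatches occur at site 4 (A/G, transition), site 5 (C/A, transversion), site 8 (G/C, transversion), site 10 (C/T, transition), site 32 (T/C, transition), site 36 (T/A, transversion).
Of the 6 differences, 3 transitions and 3 transversions, so the answer is 3.

3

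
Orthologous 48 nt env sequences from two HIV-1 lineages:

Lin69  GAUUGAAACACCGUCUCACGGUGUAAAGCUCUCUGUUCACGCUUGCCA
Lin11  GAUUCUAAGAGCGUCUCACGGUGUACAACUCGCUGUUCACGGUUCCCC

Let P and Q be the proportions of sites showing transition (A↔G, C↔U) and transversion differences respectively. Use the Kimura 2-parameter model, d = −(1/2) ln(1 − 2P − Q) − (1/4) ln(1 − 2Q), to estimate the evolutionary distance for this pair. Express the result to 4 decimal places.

0.2476

Mismatches occur at site 5 (G↔C, transversion), site 6 (A↔U, transversion), site 9 (C↔G, transversion), site 11 (C↔G, transversion), site 26 (A↔C, transversion), site 28 (G↔A, transition), site 32 (U↔G, transversion), site 42 (C↔G, transversion), site 45 (G↔C, transversion), site 48 (A↔C, transversion).
Of the 10 differences, 1 transition and 9 transversions over 48 sites: P = 1/48 = 0.020833, Q = 9/48 = 0.187500.
d = −0.5·ln(0.770834) − 0.25·ln(0.625000) = −0.5·(-0.260282) − 0.25·(-0.470004) = 0.2476.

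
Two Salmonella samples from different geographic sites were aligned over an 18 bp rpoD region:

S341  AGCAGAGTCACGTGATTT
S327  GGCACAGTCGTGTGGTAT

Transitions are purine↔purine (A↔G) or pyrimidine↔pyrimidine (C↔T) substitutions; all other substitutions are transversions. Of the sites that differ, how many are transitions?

4

Mismatches occur at site 1 (A↔G, transition), site 5 (G↔C, transversion), site 10 (A↔G, transition), site 11 (C↔T, transition), site 15 (A↔G, transition), site 17 (T↔A, transversion).
Of the 6 differences, 4 transitions and 2 transversions, so the answer is 4.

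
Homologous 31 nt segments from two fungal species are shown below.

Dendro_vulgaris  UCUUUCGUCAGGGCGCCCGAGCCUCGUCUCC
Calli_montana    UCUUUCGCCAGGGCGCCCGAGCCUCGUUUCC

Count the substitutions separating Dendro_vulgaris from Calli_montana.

2

Differing sites — 8:U/C; 28:C/U.
That gives 2 mismatches out of 31 aligned sites, so the Hamming distance is 2.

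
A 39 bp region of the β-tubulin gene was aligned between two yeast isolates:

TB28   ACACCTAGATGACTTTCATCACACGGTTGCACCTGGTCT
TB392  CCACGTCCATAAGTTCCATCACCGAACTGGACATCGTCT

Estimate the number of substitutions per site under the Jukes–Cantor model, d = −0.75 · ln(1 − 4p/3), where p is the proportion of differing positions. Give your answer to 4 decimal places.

The sequences differ at positions 1 (A/C), 5 (C/G), 7 (A/C), 8 (G/C), 11 (G/A), 13 (C/G), 16 (T/C), 23 (A/C), 24 (C/G), 25 (G/A), 26 (G/A), 27 (T/C), 30 (C/G), 33 (C/A), 35 (G/C).
p = 15/39 = 0.384615.
d = −0.75 · ln(1 − (4/3)·0.384615) = −0.75 · ln(0.487180) = −0.75 · (-0.719122) = 0.5393.

0.5393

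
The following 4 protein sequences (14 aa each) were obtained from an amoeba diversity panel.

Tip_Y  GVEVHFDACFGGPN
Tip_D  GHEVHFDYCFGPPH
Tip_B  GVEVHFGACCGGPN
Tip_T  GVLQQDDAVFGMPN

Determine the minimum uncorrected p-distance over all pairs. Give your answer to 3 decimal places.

Pairwise Hamming distances:
  Tip_Y vs Tip_D: 4
  Tip_Y vs Tip_B: 2
  Tip_Y vs Tip_T: 6
  Tip_D vs Tip_B: 6
  Tip_D vs Tip_T: 9
  Tip_B vs Tip_T: 8
The smallest is 2 mismatches, between Tip_Y and Tip_B; p = 2/14 = 0.143.

0.143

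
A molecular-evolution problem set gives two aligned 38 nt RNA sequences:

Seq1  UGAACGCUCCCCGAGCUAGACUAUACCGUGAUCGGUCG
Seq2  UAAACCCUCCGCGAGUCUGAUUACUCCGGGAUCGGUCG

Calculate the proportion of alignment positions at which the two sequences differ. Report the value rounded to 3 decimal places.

0.263

Mismatches occur at site 2 (G/A), site 6 (G/C), site 11 (C/G), site 16 (C/U), site 17 (U/C), site 18 (A/U), site 21 (C/U), site 24 (U/C), site 25 (A/U), site 29 (U/G).
There are 10 differences over 38 sites, so p = 10/38 = 0.263.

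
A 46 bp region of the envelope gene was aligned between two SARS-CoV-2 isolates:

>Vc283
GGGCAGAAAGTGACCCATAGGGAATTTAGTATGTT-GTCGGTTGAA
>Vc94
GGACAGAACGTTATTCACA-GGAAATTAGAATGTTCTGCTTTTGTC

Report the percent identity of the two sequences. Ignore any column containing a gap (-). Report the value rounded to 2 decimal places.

Excluding the 2 gap columns leaves 44 comparable sites.
Differing sites — 3:G/A; 9:A/C; 12:G/T; 14:C/T; 15:C/T; 18:T/C; 25:T/A; 30:T/A; 37:G/T; 38:T/G; 40:G/T; 41:G/T; 45:A/T; 46:A/C.
30 of the 44 comparable sites match, so the percent identity is 30/44 × 100 = 68.18%.

68.18%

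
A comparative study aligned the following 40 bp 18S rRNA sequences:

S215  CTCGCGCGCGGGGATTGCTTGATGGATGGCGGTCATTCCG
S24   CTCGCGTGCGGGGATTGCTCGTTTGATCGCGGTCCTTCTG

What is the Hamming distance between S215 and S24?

The sequences differ at positions 7 (C/T), 20 (T/C), 22 (A/T), 24 (G/T), 28 (G/C), 35 (A/C), 39 (C/T).
That gives 7 mismatches out of 40 aligned sites, so the Hamming distance is 7.

7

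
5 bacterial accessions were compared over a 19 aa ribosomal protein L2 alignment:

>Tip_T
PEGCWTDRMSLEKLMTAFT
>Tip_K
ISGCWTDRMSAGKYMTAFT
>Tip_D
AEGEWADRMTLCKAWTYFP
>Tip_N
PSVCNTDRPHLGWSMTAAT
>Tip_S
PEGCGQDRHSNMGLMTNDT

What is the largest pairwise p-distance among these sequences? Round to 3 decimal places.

0.789

Pairwise Hamming distances:
  Tip_T vs Tip_K: 5
  Tip_T vs Tip_D: 9
  Tip_T vs Tip_N: 9
  Tip_T vs Tip_S: 8
  Tip_K vs Tip_D: 11
  Tip_K vs Tip_N: 9
  Tip_K vs Tip_S: 11
  Tip_D vs Tip_N: 15
  Tip_D vs Tip_S: 14
  Tip_N vs Tip_S: 12
The largest is 15 mismatches, between Tip_D and Tip_N; p = 15/19 = 0.789.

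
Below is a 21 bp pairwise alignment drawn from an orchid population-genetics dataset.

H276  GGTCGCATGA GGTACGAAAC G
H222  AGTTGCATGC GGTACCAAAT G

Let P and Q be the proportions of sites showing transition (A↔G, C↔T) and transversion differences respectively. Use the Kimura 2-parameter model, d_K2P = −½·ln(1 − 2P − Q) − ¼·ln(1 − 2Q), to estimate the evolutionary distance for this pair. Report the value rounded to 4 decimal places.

The sequences differ at positions 1 (G/A, transition), 4 (C/T, transition), 10 (A/C, transversion), 16 (G/C, transversion), 20 (C/T, transition).
Of the 5 differences, 3 transitions and 2 transversions over 21 sites: P = 3/21 = 0.142857, Q = 2/21 = 0.095238.
d = −0.5·ln(0.619048) − 0.25·ln(0.809524) = −0.5·(-0.479572) − 0.25·(-0.211309) = 0.2926.

0.2926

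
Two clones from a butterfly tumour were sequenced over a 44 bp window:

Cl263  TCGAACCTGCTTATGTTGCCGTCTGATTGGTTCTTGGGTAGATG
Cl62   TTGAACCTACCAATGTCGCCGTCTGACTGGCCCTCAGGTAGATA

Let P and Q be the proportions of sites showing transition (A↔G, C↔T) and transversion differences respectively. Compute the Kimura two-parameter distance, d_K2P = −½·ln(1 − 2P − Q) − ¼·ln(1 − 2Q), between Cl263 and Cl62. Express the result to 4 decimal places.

The sequences differ at positions 2 (C/T, transition), 9 (G/A, transition), 11 (T/C, transition), 12 (T/A, transversion), 17 (T/C, transition), 27 (T/C, transition), 31 (T/C, transition), 32 (T/C, transition), 35 (T/C, transition), 36 (G/A, transition), 44 (G/A, transition).
Of the 11 differences, 10 transitions and 1 transversion over 44 sites: P = 10/44 = 0.227273, Q = 1/44 = 0.022727.
d = −0.5·ln(0.522727) − 0.25·ln(0.954546) = −0.5·(-0.648696) − 0.25·(-0.046519) = 0.3360.

0.3360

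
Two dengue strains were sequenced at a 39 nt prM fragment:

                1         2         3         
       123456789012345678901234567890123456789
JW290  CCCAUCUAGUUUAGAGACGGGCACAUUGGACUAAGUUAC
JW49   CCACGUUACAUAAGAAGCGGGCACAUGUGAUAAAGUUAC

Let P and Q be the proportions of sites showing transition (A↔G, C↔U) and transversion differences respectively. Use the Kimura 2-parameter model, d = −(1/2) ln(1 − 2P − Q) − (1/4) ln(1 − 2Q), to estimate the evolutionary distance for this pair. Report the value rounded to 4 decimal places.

Differing sites — 3:C/A (Tv); 4:A/C (Tv); 5:U/G (Tv); 6:C/U (Ti); 9:G/C (Tv); 10:U/A (Tv); 12:U/A (Tv); 16:G/A (Ti); 17:A/G (Ti); 27:U/G (Tv); 28:G/U (Tv); 31:C/U (Ti); 32:U/A (Tv).
Of the 13 differences, 4 transitions and 9 transversions over 39 sites: P = 4/39 = 0.102564, Q = 9/39 = 0.230769.
d = −0.5·ln(0.564103) − 0.25·ln(0.538462) = −0.5·(-0.572518) − 0.25·(-0.619038) = 0.4410.

0.4410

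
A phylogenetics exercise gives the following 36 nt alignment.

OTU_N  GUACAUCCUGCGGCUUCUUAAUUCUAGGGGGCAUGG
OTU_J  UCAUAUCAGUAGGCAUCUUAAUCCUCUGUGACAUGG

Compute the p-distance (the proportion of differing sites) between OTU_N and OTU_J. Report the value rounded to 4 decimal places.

Mismatches occur at site 1 (G→U), site 2 (U→C), site 4 (C→U), site 8 (C→A), site 9 (U→G), site 10 (G→U), site 11 (C→A), site 15 (U→A), site 23 (U→C), site 26 (A→C), site 27 (G→U), site 29 (G→U), site 31 (G→A).
There are 13 differences over 36 sites, so p = 13/36 = 0.3611.

0.3611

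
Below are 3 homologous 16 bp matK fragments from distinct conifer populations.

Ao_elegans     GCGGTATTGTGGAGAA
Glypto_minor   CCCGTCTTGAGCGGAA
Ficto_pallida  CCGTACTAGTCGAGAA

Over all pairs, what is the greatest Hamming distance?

Pairwise Hamming distances:
  Ao_elegans vs Glypto_minor: 6
  Ao_elegans vs Ficto_pallida: 6
  Glypto_minor vs Ficto_pallida: 8
The largest is 8, between Glypto_minor and Ficto_pallida.

8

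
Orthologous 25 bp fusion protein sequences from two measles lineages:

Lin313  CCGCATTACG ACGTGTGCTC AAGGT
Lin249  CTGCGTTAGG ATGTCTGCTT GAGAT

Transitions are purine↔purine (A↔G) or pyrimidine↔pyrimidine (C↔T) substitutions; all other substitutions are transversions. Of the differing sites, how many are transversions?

2

Mismatches occur at site 2 (C/T, transition), site 5 (A/G, transition), site 9 (C/G, transversion), site 12 (C/T, transition), site 15 (G/C, transversion), site 20 (C/T, transition), site 21 (A/G, transition), site 24 (G/A, transition).
Of the 8 differences, 6 transitions and 2 transversions, so the answer is 2.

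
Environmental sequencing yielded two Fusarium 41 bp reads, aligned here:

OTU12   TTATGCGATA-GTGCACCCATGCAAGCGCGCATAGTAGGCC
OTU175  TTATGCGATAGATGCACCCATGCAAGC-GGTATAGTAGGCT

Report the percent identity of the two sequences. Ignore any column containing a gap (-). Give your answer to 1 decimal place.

89.7%

Excluding the 2 gap columns leaves 39 comparable sites.
The sequences differ at positions 12 (G/A), 29 (C/G), 31 (C/T), 41 (C/T).
35 of the 39 comparable sites match, so the percent identity is 35/39 × 100 = 89.7%.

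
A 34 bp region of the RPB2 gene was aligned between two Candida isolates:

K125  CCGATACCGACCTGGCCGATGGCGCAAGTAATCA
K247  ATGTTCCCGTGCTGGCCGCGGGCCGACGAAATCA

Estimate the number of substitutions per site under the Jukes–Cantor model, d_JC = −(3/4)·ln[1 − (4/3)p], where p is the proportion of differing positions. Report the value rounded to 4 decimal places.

Mismatches occur at site 1 (C↔A), site 2 (C↔T), site 4 (A↔T), site 6 (A↔C), site 10 (A↔T), site 11 (C↔G), site 19 (A↔C), site 20 (T↔G), site 24 (G↔C), site 25 (C↔G), site 27 (A↔C), site 29 (T↔A).
p = 12/34 = 0.352941.
d = −0.75 · ln(1 − (4/3)·0.352941) = −0.75 · ln(0.529412) = −0.75 · (-0.635988) = 0.4770.

0.4770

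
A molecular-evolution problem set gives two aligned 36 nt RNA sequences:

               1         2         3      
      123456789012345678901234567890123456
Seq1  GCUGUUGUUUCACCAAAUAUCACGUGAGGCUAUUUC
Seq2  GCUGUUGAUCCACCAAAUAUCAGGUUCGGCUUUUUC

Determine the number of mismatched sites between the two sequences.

Mismatches occur at site 8 (U/A), site 10 (U/C), site 23 (C/G), site 26 (G/U), site 27 (A/C), site 32 (A/U).
That gives 6 mismatches out of 36 aligned sites, so the Hamming distance is 6.

6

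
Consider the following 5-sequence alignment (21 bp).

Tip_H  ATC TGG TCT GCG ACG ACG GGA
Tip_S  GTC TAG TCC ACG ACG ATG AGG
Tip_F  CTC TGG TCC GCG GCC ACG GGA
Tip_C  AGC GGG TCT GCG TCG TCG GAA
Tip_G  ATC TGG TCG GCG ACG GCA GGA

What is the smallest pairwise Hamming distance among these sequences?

Pairwise Hamming distances:
  Tip_H vs Tip_S: 7
  Tip_H vs Tip_F: 4
  Tip_H vs Tip_C: 5
  Tip_H vs Tip_G: 3
  Tip_S vs Tip_F: 8
  Tip_S vs Tip_C: 12
  Tip_S vs Tip_G: 9
  Tip_F vs Tip_C: 8
  Tip_F vs Tip_G: 6
  Tip_C vs Tip_G: 7
The smallest is 3, between Tip_H and Tip_G.

3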